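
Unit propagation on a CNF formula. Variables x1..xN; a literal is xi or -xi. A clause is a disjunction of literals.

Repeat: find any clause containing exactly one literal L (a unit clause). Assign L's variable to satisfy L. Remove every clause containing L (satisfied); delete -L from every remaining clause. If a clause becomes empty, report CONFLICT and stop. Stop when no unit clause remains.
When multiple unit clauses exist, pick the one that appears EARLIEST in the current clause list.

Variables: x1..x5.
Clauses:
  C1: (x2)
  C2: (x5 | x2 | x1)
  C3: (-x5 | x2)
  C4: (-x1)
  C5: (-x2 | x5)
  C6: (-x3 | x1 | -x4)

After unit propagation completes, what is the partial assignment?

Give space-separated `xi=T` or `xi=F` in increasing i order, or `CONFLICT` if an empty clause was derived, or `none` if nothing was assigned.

Answer: x1=F x2=T x5=T

Derivation:
unit clause [2] forces x2=T; simplify:
  drop -2 from [-2, 5] -> [5]
  satisfied 3 clause(s); 3 remain; assigned so far: [2]
unit clause [-1] forces x1=F; simplify:
  drop 1 from [-3, 1, -4] -> [-3, -4]
  satisfied 1 clause(s); 2 remain; assigned so far: [1, 2]
unit clause [5] forces x5=T; simplify:
  satisfied 1 clause(s); 1 remain; assigned so far: [1, 2, 5]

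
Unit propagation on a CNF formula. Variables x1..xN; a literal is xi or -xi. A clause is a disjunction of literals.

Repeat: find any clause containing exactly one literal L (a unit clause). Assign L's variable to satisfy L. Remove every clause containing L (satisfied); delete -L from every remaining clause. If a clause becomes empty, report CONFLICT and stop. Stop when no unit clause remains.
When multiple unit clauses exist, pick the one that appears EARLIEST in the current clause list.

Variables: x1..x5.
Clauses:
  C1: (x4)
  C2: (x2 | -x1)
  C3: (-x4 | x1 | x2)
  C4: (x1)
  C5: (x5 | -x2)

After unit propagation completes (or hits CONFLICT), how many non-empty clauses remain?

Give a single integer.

unit clause [4] forces x4=T; simplify:
  drop -4 from [-4, 1, 2] -> [1, 2]
  satisfied 1 clause(s); 4 remain; assigned so far: [4]
unit clause [1] forces x1=T; simplify:
  drop -1 from [2, -1] -> [2]
  satisfied 2 clause(s); 2 remain; assigned so far: [1, 4]
unit clause [2] forces x2=T; simplify:
  drop -2 from [5, -2] -> [5]
  satisfied 1 clause(s); 1 remain; assigned so far: [1, 2, 4]
unit clause [5] forces x5=T; simplify:
  satisfied 1 clause(s); 0 remain; assigned so far: [1, 2, 4, 5]

Answer: 0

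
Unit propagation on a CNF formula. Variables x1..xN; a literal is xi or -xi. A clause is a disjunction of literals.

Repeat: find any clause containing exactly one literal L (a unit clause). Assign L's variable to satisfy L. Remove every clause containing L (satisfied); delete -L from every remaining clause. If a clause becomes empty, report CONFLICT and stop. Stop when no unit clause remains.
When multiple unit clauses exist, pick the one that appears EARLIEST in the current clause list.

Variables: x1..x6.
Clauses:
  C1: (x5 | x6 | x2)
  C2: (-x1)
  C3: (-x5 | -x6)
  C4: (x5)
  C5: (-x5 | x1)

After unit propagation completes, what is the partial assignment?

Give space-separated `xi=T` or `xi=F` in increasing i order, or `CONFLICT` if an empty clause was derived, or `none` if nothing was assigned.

Answer: CONFLICT

Derivation:
unit clause [-1] forces x1=F; simplify:
  drop 1 from [-5, 1] -> [-5]
  satisfied 1 clause(s); 4 remain; assigned so far: [1]
unit clause [5] forces x5=T; simplify:
  drop -5 from [-5, -6] -> [-6]
  drop -5 from [-5] -> [] (empty!)
  satisfied 2 clause(s); 2 remain; assigned so far: [1, 5]
CONFLICT (empty clause)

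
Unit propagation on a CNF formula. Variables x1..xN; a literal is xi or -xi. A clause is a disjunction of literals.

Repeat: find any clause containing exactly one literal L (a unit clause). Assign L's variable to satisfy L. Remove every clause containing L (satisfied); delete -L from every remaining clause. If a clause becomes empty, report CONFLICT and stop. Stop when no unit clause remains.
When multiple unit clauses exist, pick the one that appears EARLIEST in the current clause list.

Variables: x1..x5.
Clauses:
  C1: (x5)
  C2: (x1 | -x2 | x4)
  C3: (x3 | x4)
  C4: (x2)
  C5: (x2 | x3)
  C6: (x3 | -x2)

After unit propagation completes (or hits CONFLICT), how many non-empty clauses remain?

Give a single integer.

Answer: 1

Derivation:
unit clause [5] forces x5=T; simplify:
  satisfied 1 clause(s); 5 remain; assigned so far: [5]
unit clause [2] forces x2=T; simplify:
  drop -2 from [1, -2, 4] -> [1, 4]
  drop -2 from [3, -2] -> [3]
  satisfied 2 clause(s); 3 remain; assigned so far: [2, 5]
unit clause [3] forces x3=T; simplify:
  satisfied 2 clause(s); 1 remain; assigned so far: [2, 3, 5]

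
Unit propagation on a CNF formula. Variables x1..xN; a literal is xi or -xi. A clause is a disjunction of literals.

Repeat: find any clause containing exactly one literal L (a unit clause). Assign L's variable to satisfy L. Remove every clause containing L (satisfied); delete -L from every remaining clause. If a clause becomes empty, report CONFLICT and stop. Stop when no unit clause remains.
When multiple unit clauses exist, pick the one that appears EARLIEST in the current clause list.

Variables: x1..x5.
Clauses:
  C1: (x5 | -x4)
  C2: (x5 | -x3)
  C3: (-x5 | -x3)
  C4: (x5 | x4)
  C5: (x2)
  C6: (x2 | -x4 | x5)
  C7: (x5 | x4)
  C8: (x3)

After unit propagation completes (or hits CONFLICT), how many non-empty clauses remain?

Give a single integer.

Answer: 0

Derivation:
unit clause [2] forces x2=T; simplify:
  satisfied 2 clause(s); 6 remain; assigned so far: [2]
unit clause [3] forces x3=T; simplify:
  drop -3 from [5, -3] -> [5]
  drop -3 from [-5, -3] -> [-5]
  satisfied 1 clause(s); 5 remain; assigned so far: [2, 3]
unit clause [5] forces x5=T; simplify:
  drop -5 from [-5] -> [] (empty!)
  satisfied 4 clause(s); 1 remain; assigned so far: [2, 3, 5]
CONFLICT (empty clause)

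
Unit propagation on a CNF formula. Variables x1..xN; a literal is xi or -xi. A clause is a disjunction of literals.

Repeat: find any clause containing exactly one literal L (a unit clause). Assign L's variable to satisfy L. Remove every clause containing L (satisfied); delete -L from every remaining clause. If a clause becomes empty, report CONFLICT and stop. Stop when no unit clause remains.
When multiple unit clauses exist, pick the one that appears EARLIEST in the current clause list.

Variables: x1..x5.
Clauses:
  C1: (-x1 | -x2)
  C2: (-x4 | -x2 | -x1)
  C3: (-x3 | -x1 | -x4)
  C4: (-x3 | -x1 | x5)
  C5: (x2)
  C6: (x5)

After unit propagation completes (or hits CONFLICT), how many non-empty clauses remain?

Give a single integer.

Answer: 0

Derivation:
unit clause [2] forces x2=T; simplify:
  drop -2 from [-1, -2] -> [-1]
  drop -2 from [-4, -2, -1] -> [-4, -1]
  satisfied 1 clause(s); 5 remain; assigned so far: [2]
unit clause [-1] forces x1=F; simplify:
  satisfied 4 clause(s); 1 remain; assigned so far: [1, 2]
unit clause [5] forces x5=T; simplify:
  satisfied 1 clause(s); 0 remain; assigned so far: [1, 2, 5]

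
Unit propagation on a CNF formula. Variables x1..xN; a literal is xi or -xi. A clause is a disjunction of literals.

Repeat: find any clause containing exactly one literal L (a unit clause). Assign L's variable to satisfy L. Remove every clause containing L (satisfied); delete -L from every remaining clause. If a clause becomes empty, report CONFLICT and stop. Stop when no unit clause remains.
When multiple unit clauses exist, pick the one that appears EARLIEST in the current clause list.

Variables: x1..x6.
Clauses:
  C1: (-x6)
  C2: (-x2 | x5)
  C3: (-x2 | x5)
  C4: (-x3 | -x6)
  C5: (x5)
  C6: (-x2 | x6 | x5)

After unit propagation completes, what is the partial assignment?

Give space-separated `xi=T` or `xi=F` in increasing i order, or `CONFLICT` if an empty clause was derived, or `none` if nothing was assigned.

unit clause [-6] forces x6=F; simplify:
  drop 6 from [-2, 6, 5] -> [-2, 5]
  satisfied 2 clause(s); 4 remain; assigned so far: [6]
unit clause [5] forces x5=T; simplify:
  satisfied 4 clause(s); 0 remain; assigned so far: [5, 6]

Answer: x5=T x6=F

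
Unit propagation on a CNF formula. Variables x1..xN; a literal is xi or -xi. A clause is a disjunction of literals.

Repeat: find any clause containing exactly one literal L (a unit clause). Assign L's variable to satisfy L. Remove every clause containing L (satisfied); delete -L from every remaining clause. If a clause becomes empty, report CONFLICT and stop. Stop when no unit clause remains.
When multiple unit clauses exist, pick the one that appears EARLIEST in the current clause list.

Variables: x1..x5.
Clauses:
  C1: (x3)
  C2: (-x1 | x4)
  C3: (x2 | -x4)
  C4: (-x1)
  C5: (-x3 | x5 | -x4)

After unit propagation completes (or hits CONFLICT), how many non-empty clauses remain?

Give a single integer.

Answer: 2

Derivation:
unit clause [3] forces x3=T; simplify:
  drop -3 from [-3, 5, -4] -> [5, -4]
  satisfied 1 clause(s); 4 remain; assigned so far: [3]
unit clause [-1] forces x1=F; simplify:
  satisfied 2 clause(s); 2 remain; assigned so far: [1, 3]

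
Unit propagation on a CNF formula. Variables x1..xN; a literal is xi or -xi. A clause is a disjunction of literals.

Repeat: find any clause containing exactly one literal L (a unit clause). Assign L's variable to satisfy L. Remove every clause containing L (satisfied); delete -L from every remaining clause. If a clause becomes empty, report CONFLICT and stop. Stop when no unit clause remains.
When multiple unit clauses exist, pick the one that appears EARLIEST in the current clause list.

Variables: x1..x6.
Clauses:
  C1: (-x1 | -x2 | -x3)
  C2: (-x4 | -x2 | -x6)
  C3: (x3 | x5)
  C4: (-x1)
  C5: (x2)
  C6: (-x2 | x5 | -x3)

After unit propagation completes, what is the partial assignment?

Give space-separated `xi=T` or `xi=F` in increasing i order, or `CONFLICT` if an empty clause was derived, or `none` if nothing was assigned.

unit clause [-1] forces x1=F; simplify:
  satisfied 2 clause(s); 4 remain; assigned so far: [1]
unit clause [2] forces x2=T; simplify:
  drop -2 from [-4, -2, -6] -> [-4, -6]
  drop -2 from [-2, 5, -3] -> [5, -3]
  satisfied 1 clause(s); 3 remain; assigned so far: [1, 2]

Answer: x1=F x2=T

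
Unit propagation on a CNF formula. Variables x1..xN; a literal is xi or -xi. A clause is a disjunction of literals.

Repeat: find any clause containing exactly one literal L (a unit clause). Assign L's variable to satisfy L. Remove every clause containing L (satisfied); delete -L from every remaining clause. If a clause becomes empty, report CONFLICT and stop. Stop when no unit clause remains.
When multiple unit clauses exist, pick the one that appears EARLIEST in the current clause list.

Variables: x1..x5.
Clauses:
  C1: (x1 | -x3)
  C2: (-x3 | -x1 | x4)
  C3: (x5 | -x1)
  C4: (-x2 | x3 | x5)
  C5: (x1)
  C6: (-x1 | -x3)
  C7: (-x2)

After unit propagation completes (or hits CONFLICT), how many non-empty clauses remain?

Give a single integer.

unit clause [1] forces x1=T; simplify:
  drop -1 from [-3, -1, 4] -> [-3, 4]
  drop -1 from [5, -1] -> [5]
  drop -1 from [-1, -3] -> [-3]
  satisfied 2 clause(s); 5 remain; assigned so far: [1]
unit clause [5] forces x5=T; simplify:
  satisfied 2 clause(s); 3 remain; assigned so far: [1, 5]
unit clause [-3] forces x3=F; simplify:
  satisfied 2 clause(s); 1 remain; assigned so far: [1, 3, 5]
unit clause [-2] forces x2=F; simplify:
  satisfied 1 clause(s); 0 remain; assigned so far: [1, 2, 3, 5]

Answer: 0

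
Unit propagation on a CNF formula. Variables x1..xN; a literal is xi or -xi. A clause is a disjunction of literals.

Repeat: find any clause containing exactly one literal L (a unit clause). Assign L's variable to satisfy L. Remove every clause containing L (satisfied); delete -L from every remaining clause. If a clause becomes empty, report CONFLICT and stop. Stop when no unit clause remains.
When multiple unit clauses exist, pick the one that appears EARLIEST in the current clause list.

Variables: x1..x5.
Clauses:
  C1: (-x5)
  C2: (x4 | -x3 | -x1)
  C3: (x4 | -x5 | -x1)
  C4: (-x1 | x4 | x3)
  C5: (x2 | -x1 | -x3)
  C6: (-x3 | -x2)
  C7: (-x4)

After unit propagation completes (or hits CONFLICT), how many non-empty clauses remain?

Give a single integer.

unit clause [-5] forces x5=F; simplify:
  satisfied 2 clause(s); 5 remain; assigned so far: [5]
unit clause [-4] forces x4=F; simplify:
  drop 4 from [4, -3, -1] -> [-3, -1]
  drop 4 from [-1, 4, 3] -> [-1, 3]
  satisfied 1 clause(s); 4 remain; assigned so far: [4, 5]

Answer: 4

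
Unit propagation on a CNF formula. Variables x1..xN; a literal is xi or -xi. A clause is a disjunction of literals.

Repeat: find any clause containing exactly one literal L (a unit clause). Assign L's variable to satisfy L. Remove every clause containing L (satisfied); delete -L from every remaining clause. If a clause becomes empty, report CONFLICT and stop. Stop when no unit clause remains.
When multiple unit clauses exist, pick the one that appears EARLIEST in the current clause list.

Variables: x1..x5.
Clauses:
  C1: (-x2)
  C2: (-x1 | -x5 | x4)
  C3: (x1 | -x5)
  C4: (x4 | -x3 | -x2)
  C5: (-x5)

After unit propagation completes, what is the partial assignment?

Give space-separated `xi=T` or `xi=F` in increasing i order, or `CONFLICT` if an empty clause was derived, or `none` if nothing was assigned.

unit clause [-2] forces x2=F; simplify:
  satisfied 2 clause(s); 3 remain; assigned so far: [2]
unit clause [-5] forces x5=F; simplify:
  satisfied 3 clause(s); 0 remain; assigned so far: [2, 5]

Answer: x2=F x5=F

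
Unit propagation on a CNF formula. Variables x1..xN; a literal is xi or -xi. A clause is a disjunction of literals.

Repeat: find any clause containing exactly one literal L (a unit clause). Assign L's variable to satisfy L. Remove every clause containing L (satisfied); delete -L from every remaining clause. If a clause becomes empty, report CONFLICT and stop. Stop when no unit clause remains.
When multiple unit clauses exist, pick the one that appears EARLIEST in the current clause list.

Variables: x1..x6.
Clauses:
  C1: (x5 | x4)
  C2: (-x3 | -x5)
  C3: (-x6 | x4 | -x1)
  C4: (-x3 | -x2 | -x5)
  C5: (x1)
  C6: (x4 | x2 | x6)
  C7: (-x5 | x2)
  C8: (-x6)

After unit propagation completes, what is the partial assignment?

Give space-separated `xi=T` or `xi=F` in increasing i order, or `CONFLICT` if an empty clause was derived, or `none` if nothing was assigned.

unit clause [1] forces x1=T; simplify:
  drop -1 from [-6, 4, -1] -> [-6, 4]
  satisfied 1 clause(s); 7 remain; assigned so far: [1]
unit clause [-6] forces x6=F; simplify:
  drop 6 from [4, 2, 6] -> [4, 2]
  satisfied 2 clause(s); 5 remain; assigned so far: [1, 6]

Answer: x1=T x6=F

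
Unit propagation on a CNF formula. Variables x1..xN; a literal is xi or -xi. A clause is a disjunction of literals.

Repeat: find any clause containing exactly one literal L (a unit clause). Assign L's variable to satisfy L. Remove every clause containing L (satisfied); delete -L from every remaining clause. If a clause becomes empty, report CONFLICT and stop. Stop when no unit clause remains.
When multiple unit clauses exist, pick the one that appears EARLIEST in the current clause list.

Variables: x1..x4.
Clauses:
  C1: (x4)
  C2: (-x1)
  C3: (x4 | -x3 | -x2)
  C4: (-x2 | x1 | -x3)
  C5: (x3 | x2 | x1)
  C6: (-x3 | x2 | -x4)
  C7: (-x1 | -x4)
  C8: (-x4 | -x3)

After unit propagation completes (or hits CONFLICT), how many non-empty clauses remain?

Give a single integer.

unit clause [4] forces x4=T; simplify:
  drop -4 from [-3, 2, -4] -> [-3, 2]
  drop -4 from [-1, -4] -> [-1]
  drop -4 from [-4, -3] -> [-3]
  satisfied 2 clause(s); 6 remain; assigned so far: [4]
unit clause [-1] forces x1=F; simplify:
  drop 1 from [-2, 1, -3] -> [-2, -3]
  drop 1 from [3, 2, 1] -> [3, 2]
  satisfied 2 clause(s); 4 remain; assigned so far: [1, 4]
unit clause [-3] forces x3=F; simplify:
  drop 3 from [3, 2] -> [2]
  satisfied 3 clause(s); 1 remain; assigned so far: [1, 3, 4]
unit clause [2] forces x2=T; simplify:
  satisfied 1 clause(s); 0 remain; assigned so far: [1, 2, 3, 4]

Answer: 0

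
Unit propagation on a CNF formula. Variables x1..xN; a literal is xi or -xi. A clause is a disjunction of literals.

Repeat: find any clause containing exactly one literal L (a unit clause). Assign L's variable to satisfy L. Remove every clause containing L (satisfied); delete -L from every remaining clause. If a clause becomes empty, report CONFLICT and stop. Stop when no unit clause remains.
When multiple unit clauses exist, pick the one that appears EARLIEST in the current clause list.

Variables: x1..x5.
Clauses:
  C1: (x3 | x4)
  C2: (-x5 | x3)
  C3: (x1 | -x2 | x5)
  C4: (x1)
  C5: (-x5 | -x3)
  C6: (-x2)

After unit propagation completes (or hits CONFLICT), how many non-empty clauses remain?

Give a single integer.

unit clause [1] forces x1=T; simplify:
  satisfied 2 clause(s); 4 remain; assigned so far: [1]
unit clause [-2] forces x2=F; simplify:
  satisfied 1 clause(s); 3 remain; assigned so far: [1, 2]

Answer: 3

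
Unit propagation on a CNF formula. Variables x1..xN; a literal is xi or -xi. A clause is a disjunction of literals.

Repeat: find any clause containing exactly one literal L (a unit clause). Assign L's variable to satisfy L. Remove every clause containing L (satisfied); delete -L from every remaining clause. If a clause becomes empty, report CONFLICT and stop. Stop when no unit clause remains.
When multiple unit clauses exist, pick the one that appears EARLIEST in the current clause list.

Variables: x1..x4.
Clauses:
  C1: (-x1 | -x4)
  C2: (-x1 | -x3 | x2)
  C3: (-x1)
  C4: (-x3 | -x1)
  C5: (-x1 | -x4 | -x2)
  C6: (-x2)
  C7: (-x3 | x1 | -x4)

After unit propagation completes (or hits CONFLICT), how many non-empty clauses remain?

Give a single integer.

Answer: 1

Derivation:
unit clause [-1] forces x1=F; simplify:
  drop 1 from [-3, 1, -4] -> [-3, -4]
  satisfied 5 clause(s); 2 remain; assigned so far: [1]
unit clause [-2] forces x2=F; simplify:
  satisfied 1 clause(s); 1 remain; assigned so far: [1, 2]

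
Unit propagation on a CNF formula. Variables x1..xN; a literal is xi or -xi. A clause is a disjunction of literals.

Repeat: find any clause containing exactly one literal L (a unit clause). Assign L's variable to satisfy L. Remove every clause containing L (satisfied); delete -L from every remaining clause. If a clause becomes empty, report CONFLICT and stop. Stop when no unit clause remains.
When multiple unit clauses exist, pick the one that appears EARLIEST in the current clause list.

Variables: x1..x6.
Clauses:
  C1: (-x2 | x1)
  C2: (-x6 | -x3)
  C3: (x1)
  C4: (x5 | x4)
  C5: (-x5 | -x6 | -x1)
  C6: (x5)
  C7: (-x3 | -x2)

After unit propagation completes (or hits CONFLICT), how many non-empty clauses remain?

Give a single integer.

Answer: 1

Derivation:
unit clause [1] forces x1=T; simplify:
  drop -1 from [-5, -6, -1] -> [-5, -6]
  satisfied 2 clause(s); 5 remain; assigned so far: [1]
unit clause [5] forces x5=T; simplify:
  drop -5 from [-5, -6] -> [-6]
  satisfied 2 clause(s); 3 remain; assigned so far: [1, 5]
unit clause [-6] forces x6=F; simplify:
  satisfied 2 clause(s); 1 remain; assigned so far: [1, 5, 6]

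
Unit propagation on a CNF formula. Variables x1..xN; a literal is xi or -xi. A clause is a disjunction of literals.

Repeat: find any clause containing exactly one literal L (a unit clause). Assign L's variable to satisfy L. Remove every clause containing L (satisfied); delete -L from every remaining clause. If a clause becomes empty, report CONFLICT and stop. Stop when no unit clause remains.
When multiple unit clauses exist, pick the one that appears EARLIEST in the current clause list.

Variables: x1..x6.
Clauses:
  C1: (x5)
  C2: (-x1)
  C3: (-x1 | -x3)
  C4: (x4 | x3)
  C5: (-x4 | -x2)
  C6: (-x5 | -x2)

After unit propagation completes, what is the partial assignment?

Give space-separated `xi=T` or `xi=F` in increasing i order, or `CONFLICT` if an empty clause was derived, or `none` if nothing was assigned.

unit clause [5] forces x5=T; simplify:
  drop -5 from [-5, -2] -> [-2]
  satisfied 1 clause(s); 5 remain; assigned so far: [5]
unit clause [-1] forces x1=F; simplify:
  satisfied 2 clause(s); 3 remain; assigned so far: [1, 5]
unit clause [-2] forces x2=F; simplify:
  satisfied 2 clause(s); 1 remain; assigned so far: [1, 2, 5]

Answer: x1=F x2=F x5=T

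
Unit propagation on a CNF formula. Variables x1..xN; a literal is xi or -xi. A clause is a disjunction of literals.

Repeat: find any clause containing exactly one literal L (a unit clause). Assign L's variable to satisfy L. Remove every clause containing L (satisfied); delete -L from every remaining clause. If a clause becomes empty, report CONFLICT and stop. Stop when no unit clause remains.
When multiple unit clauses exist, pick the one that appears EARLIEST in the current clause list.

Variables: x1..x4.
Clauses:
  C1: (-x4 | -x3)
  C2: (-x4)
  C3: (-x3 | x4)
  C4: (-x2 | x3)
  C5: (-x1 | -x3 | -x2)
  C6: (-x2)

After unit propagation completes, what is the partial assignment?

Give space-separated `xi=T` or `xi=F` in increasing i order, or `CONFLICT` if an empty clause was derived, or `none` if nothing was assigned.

Answer: x2=F x3=F x4=F

Derivation:
unit clause [-4] forces x4=F; simplify:
  drop 4 from [-3, 4] -> [-3]
  satisfied 2 clause(s); 4 remain; assigned so far: [4]
unit clause [-3] forces x3=F; simplify:
  drop 3 from [-2, 3] -> [-2]
  satisfied 2 clause(s); 2 remain; assigned so far: [3, 4]
unit clause [-2] forces x2=F; simplify:
  satisfied 2 clause(s); 0 remain; assigned so far: [2, 3, 4]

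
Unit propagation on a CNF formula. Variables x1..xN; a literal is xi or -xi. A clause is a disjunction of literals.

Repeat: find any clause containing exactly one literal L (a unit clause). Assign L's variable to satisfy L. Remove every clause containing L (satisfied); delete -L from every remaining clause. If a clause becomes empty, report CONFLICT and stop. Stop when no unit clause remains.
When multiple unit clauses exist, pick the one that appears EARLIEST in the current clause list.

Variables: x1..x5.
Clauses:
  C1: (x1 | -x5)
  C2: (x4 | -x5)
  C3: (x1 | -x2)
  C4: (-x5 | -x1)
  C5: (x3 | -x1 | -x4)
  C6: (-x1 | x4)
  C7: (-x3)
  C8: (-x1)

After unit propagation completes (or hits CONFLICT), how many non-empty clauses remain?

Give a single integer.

Answer: 0

Derivation:
unit clause [-3] forces x3=F; simplify:
  drop 3 from [3, -1, -4] -> [-1, -4]
  satisfied 1 clause(s); 7 remain; assigned so far: [3]
unit clause [-1] forces x1=F; simplify:
  drop 1 from [1, -5] -> [-5]
  drop 1 from [1, -2] -> [-2]
  satisfied 4 clause(s); 3 remain; assigned so far: [1, 3]
unit clause [-5] forces x5=F; simplify:
  satisfied 2 clause(s); 1 remain; assigned so far: [1, 3, 5]
unit clause [-2] forces x2=F; simplify:
  satisfied 1 clause(s); 0 remain; assigned so far: [1, 2, 3, 5]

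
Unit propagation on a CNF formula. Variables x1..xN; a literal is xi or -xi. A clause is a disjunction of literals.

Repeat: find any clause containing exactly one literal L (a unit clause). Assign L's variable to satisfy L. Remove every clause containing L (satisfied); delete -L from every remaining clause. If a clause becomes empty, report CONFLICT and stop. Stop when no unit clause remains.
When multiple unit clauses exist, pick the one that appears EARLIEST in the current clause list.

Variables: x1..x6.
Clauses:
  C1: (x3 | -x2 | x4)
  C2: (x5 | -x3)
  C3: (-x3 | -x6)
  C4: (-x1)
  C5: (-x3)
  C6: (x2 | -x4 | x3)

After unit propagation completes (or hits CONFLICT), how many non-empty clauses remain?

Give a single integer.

unit clause [-1] forces x1=F; simplify:
  satisfied 1 clause(s); 5 remain; assigned so far: [1]
unit clause [-3] forces x3=F; simplify:
  drop 3 from [3, -2, 4] -> [-2, 4]
  drop 3 from [2, -4, 3] -> [2, -4]
  satisfied 3 clause(s); 2 remain; assigned so far: [1, 3]

Answer: 2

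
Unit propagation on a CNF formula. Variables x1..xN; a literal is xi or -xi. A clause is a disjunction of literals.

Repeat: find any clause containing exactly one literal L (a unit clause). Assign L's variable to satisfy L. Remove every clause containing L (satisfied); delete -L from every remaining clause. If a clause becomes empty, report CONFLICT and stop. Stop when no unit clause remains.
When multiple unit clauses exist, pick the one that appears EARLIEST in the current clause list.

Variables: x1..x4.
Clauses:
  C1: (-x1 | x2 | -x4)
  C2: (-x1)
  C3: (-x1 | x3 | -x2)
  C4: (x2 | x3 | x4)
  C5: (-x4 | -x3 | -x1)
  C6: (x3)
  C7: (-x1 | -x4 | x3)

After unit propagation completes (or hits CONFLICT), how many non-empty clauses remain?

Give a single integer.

unit clause [-1] forces x1=F; simplify:
  satisfied 5 clause(s); 2 remain; assigned so far: [1]
unit clause [3] forces x3=T; simplify:
  satisfied 2 clause(s); 0 remain; assigned so far: [1, 3]

Answer: 0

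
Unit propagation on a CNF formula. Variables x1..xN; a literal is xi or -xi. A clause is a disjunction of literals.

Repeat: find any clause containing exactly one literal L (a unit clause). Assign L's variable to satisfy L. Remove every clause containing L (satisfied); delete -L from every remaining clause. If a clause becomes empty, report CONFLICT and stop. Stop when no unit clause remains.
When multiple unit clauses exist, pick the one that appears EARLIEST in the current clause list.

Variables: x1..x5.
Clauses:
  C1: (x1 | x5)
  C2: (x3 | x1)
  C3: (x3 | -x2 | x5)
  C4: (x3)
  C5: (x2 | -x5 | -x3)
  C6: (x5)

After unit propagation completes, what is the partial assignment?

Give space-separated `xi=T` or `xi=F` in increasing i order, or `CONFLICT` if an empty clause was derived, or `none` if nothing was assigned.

Answer: x2=T x3=T x5=T

Derivation:
unit clause [3] forces x3=T; simplify:
  drop -3 from [2, -5, -3] -> [2, -5]
  satisfied 3 clause(s); 3 remain; assigned so far: [3]
unit clause [5] forces x5=T; simplify:
  drop -5 from [2, -5] -> [2]
  satisfied 2 clause(s); 1 remain; assigned so far: [3, 5]
unit clause [2] forces x2=T; simplify:
  satisfied 1 clause(s); 0 remain; assigned so far: [2, 3, 5]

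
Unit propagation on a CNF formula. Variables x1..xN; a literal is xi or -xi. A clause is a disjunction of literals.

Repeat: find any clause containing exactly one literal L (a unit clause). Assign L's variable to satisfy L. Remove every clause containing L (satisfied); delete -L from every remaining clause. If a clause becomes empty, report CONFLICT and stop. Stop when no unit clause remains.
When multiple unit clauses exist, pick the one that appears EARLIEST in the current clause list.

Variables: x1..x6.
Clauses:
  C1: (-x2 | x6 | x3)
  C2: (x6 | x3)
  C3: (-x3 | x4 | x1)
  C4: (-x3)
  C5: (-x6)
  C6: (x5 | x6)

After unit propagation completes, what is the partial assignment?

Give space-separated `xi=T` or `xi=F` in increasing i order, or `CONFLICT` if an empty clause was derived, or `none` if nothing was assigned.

unit clause [-3] forces x3=F; simplify:
  drop 3 from [-2, 6, 3] -> [-2, 6]
  drop 3 from [6, 3] -> [6]
  satisfied 2 clause(s); 4 remain; assigned so far: [3]
unit clause [6] forces x6=T; simplify:
  drop -6 from [-6] -> [] (empty!)
  satisfied 3 clause(s); 1 remain; assigned so far: [3, 6]
CONFLICT (empty clause)

Answer: CONFLICT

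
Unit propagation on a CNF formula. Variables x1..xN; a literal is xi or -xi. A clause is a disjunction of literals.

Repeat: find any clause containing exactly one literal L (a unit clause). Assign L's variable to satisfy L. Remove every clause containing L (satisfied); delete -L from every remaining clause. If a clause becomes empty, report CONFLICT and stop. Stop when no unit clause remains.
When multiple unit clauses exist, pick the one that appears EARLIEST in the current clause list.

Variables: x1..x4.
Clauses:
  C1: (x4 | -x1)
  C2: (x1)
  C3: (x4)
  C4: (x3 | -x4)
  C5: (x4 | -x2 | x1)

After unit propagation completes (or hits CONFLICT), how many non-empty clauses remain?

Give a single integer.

Answer: 0

Derivation:
unit clause [1] forces x1=T; simplify:
  drop -1 from [4, -1] -> [4]
  satisfied 2 clause(s); 3 remain; assigned so far: [1]
unit clause [4] forces x4=T; simplify:
  drop -4 from [3, -4] -> [3]
  satisfied 2 clause(s); 1 remain; assigned so far: [1, 4]
unit clause [3] forces x3=T; simplify:
  satisfied 1 clause(s); 0 remain; assigned so far: [1, 3, 4]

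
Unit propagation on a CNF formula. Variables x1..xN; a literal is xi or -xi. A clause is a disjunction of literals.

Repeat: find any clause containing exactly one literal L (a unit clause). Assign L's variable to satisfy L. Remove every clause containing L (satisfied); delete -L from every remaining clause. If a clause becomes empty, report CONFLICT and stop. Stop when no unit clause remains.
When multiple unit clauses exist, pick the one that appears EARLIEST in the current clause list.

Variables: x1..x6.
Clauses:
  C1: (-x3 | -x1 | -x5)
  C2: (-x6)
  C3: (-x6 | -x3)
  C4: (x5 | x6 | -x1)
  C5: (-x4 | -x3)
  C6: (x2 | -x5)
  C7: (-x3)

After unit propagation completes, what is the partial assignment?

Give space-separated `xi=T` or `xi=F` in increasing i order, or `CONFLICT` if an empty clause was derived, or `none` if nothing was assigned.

unit clause [-6] forces x6=F; simplify:
  drop 6 from [5, 6, -1] -> [5, -1]
  satisfied 2 clause(s); 5 remain; assigned so far: [6]
unit clause [-3] forces x3=F; simplify:
  satisfied 3 clause(s); 2 remain; assigned so far: [3, 6]

Answer: x3=F x6=F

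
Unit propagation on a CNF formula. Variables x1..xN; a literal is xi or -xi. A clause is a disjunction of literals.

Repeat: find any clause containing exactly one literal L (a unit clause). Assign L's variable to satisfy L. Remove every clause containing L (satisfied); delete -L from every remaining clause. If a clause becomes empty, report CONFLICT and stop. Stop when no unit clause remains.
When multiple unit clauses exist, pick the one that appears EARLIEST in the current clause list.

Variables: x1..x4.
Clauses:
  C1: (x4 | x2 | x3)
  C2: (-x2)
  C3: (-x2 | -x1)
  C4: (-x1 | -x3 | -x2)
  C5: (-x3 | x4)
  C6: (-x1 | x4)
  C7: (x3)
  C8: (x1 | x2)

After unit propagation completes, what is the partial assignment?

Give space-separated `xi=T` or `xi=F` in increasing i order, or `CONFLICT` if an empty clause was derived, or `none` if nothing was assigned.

Answer: x1=T x2=F x3=T x4=T

Derivation:
unit clause [-2] forces x2=F; simplify:
  drop 2 from [4, 2, 3] -> [4, 3]
  drop 2 from [1, 2] -> [1]
  satisfied 3 clause(s); 5 remain; assigned so far: [2]
unit clause [3] forces x3=T; simplify:
  drop -3 from [-3, 4] -> [4]
  satisfied 2 clause(s); 3 remain; assigned so far: [2, 3]
unit clause [4] forces x4=T; simplify:
  satisfied 2 clause(s); 1 remain; assigned so far: [2, 3, 4]
unit clause [1] forces x1=T; simplify:
  satisfied 1 clause(s); 0 remain; assigned so far: [1, 2, 3, 4]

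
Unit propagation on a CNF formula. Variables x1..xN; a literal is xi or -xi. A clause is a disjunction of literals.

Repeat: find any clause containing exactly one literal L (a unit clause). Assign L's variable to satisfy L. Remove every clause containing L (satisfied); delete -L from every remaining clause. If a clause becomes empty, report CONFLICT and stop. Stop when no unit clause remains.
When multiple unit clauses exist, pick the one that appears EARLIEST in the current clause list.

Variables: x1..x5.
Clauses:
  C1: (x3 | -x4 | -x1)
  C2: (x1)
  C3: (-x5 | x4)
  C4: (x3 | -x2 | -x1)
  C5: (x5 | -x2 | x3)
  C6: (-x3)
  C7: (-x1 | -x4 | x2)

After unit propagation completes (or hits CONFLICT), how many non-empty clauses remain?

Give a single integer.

Answer: 0

Derivation:
unit clause [1] forces x1=T; simplify:
  drop -1 from [3, -4, -1] -> [3, -4]
  drop -1 from [3, -2, -1] -> [3, -2]
  drop -1 from [-1, -4, 2] -> [-4, 2]
  satisfied 1 clause(s); 6 remain; assigned so far: [1]
unit clause [-3] forces x3=F; simplify:
  drop 3 from [3, -4] -> [-4]
  drop 3 from [3, -2] -> [-2]
  drop 3 from [5, -2, 3] -> [5, -2]
  satisfied 1 clause(s); 5 remain; assigned so far: [1, 3]
unit clause [-4] forces x4=F; simplify:
  drop 4 from [-5, 4] -> [-5]
  satisfied 2 clause(s); 3 remain; assigned so far: [1, 3, 4]
unit clause [-5] forces x5=F; simplify:
  drop 5 from [5, -2] -> [-2]
  satisfied 1 clause(s); 2 remain; assigned so far: [1, 3, 4, 5]
unit clause [-2] forces x2=F; simplify:
  satisfied 2 clause(s); 0 remain; assigned so far: [1, 2, 3, 4, 5]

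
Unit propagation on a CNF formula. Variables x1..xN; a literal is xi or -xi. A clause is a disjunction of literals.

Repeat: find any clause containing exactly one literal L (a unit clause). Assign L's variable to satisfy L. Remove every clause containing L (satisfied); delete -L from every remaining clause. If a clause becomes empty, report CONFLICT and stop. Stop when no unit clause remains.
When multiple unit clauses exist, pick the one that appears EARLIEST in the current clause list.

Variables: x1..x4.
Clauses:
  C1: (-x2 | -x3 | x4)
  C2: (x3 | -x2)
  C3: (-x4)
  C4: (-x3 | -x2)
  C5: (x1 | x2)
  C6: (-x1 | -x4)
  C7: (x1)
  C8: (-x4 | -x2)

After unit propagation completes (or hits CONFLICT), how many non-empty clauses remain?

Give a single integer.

unit clause [-4] forces x4=F; simplify:
  drop 4 from [-2, -3, 4] -> [-2, -3]
  satisfied 3 clause(s); 5 remain; assigned so far: [4]
unit clause [1] forces x1=T; simplify:
  satisfied 2 clause(s); 3 remain; assigned so far: [1, 4]

Answer: 3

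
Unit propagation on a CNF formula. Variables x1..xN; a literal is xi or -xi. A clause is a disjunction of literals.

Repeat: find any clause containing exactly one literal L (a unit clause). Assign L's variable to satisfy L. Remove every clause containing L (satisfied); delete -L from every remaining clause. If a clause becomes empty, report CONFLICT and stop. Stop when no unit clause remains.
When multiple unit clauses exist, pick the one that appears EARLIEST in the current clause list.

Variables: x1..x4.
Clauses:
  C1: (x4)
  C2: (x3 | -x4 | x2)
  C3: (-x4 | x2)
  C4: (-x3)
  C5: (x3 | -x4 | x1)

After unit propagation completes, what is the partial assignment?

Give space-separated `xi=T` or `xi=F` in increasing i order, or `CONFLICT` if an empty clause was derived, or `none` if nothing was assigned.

Answer: x1=T x2=T x3=F x4=T

Derivation:
unit clause [4] forces x4=T; simplify:
  drop -4 from [3, -4, 2] -> [3, 2]
  drop -4 from [-4, 2] -> [2]
  drop -4 from [3, -4, 1] -> [3, 1]
  satisfied 1 clause(s); 4 remain; assigned so far: [4]
unit clause [2] forces x2=T; simplify:
  satisfied 2 clause(s); 2 remain; assigned so far: [2, 4]
unit clause [-3] forces x3=F; simplify:
  drop 3 from [3, 1] -> [1]
  satisfied 1 clause(s); 1 remain; assigned so far: [2, 3, 4]
unit clause [1] forces x1=T; simplify:
  satisfied 1 clause(s); 0 remain; assigned so far: [1, 2, 3, 4]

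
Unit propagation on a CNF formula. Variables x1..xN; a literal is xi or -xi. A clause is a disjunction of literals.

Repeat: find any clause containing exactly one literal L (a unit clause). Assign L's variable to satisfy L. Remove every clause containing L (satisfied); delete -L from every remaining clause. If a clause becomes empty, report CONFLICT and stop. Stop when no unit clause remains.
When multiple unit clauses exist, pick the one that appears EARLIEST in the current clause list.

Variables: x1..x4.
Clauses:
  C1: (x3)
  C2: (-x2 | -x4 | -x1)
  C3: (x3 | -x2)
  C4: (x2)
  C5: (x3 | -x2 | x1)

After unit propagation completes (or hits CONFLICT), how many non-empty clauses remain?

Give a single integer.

unit clause [3] forces x3=T; simplify:
  satisfied 3 clause(s); 2 remain; assigned so far: [3]
unit clause [2] forces x2=T; simplify:
  drop -2 from [-2, -4, -1] -> [-4, -1]
  satisfied 1 clause(s); 1 remain; assigned so far: [2, 3]

Answer: 1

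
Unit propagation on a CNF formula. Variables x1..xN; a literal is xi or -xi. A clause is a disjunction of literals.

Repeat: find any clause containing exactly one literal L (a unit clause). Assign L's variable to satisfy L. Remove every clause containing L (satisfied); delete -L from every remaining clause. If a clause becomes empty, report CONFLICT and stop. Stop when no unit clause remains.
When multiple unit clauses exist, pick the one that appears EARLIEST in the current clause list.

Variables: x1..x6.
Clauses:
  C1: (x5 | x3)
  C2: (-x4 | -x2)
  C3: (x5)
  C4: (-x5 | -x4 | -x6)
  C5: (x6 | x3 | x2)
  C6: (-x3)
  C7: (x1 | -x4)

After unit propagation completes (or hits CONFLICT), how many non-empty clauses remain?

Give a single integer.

Answer: 4

Derivation:
unit clause [5] forces x5=T; simplify:
  drop -5 from [-5, -4, -6] -> [-4, -6]
  satisfied 2 clause(s); 5 remain; assigned so far: [5]
unit clause [-3] forces x3=F; simplify:
  drop 3 from [6, 3, 2] -> [6, 2]
  satisfied 1 clause(s); 4 remain; assigned so far: [3, 5]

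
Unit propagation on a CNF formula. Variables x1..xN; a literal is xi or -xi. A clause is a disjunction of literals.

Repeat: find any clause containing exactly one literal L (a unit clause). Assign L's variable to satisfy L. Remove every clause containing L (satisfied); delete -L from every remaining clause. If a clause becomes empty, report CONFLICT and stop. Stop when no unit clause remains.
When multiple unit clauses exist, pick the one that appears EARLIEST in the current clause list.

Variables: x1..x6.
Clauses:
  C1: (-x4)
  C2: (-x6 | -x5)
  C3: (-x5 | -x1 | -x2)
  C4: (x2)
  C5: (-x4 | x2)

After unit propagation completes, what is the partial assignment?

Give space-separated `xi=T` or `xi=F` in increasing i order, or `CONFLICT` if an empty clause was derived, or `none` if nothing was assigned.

unit clause [-4] forces x4=F; simplify:
  satisfied 2 clause(s); 3 remain; assigned so far: [4]
unit clause [2] forces x2=T; simplify:
  drop -2 from [-5, -1, -2] -> [-5, -1]
  satisfied 1 clause(s); 2 remain; assigned so far: [2, 4]

Answer: x2=T x4=F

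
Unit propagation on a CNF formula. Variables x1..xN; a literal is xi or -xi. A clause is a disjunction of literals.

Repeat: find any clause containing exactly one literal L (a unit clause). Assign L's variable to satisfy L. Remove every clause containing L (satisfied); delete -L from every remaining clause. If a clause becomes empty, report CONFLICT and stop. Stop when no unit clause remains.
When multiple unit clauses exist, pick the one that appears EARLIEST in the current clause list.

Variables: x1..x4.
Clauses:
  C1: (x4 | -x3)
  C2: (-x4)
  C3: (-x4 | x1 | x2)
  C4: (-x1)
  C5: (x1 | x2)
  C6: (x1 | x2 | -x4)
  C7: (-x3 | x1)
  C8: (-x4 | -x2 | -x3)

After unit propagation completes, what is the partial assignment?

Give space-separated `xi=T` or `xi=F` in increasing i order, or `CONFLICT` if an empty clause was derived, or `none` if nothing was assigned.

unit clause [-4] forces x4=F; simplify:
  drop 4 from [4, -3] -> [-3]
  satisfied 4 clause(s); 4 remain; assigned so far: [4]
unit clause [-3] forces x3=F; simplify:
  satisfied 2 clause(s); 2 remain; assigned so far: [3, 4]
unit clause [-1] forces x1=F; simplify:
  drop 1 from [1, 2] -> [2]
  satisfied 1 clause(s); 1 remain; assigned so far: [1, 3, 4]
unit clause [2] forces x2=T; simplify:
  satisfied 1 clause(s); 0 remain; assigned so far: [1, 2, 3, 4]

Answer: x1=F x2=T x3=F x4=F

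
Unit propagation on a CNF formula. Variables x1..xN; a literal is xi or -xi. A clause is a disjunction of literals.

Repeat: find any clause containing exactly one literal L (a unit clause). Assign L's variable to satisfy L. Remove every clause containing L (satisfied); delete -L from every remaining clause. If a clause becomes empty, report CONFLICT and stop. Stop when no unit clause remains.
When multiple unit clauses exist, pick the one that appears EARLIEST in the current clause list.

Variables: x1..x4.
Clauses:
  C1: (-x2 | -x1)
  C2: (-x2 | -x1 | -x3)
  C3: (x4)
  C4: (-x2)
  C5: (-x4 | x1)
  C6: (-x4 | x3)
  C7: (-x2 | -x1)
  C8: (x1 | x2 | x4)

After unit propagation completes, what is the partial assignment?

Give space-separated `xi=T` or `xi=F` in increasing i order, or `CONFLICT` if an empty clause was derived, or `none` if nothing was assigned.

Answer: x1=T x2=F x3=T x4=T

Derivation:
unit clause [4] forces x4=T; simplify:
  drop -4 from [-4, 1] -> [1]
  drop -4 from [-4, 3] -> [3]
  satisfied 2 clause(s); 6 remain; assigned so far: [4]
unit clause [-2] forces x2=F; simplify:
  satisfied 4 clause(s); 2 remain; assigned so far: [2, 4]
unit clause [1] forces x1=T; simplify:
  satisfied 1 clause(s); 1 remain; assigned so far: [1, 2, 4]
unit clause [3] forces x3=T; simplify:
  satisfied 1 clause(s); 0 remain; assigned so far: [1, 2, 3, 4]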